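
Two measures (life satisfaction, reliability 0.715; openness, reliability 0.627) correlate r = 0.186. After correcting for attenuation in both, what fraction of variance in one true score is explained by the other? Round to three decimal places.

0.077

Disattenuated r = 0.186 / √(0.715 × 0.627) = 0.186 / 0.6696 = 0.2778.
Shared true-score variance = 0.2778² = 0.0772 ≈ 0.077.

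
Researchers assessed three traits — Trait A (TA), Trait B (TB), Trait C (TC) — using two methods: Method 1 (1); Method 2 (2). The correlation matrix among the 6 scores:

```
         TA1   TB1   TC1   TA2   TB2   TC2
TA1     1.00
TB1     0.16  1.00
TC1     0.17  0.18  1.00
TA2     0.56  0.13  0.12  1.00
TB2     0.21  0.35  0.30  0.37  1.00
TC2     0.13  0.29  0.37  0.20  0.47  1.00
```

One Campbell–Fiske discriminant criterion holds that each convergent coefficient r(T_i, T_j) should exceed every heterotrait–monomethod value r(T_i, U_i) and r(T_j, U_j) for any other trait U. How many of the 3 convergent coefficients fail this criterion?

2

Convergent coefficients and their comparison sets:
TA (methods 1·2): 0.56 vs {0.16, 0.37, 0.17, 0.20} → pass.
TB (methods 1·2): 0.35 vs {0.16, 0.37, 0.18, 0.47} → fail.
TC (methods 1·2): 0.37 vs {0.17, 0.20, 0.18, 0.47} → fail.
2 of 3 fail.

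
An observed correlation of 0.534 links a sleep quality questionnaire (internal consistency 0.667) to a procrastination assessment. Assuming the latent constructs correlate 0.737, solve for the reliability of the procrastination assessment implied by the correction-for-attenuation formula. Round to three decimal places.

r_true = r_obs / √(r_xx · r_yy) ⇒ 0.737 = 0.534 / √(0.667 · r_yy).
√(0.667 · r_yy) = 0.534 / 0.737 = 0.7246; 0.667 · r_yy = 0.5250; r_yy = 0.5250 / 0.667 ≈ 0.787.

0.787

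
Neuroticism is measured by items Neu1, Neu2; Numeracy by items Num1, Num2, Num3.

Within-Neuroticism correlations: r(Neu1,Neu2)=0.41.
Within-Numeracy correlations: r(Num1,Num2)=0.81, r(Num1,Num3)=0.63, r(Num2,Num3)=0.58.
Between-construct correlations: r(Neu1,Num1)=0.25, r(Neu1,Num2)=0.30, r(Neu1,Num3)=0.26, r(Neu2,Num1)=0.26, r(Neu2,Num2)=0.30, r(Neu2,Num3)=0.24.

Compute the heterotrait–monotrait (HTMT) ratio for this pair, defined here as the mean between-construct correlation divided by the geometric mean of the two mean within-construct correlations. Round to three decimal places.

Between-construct mean = 1.61/6 = 0.2683.
Mean within-Neu = 0.41/1 = 0.4100; mean within-Num = 2.02/3 = 0.6733.
Geometric mean = √(0.4100 × 0.6733) = 0.5254.
HTMT = 0.2683 / 0.5254 = 0.511.

0.511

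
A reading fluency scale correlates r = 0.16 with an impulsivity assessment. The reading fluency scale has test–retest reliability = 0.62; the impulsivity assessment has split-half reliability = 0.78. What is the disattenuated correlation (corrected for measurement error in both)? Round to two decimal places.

0.23

r_true = r_obs / √(r_xx · r_yy) = 0.16 / √(0.62 × 0.78) = 0.16 / √0.4836 = 0.16 / 0.6954 ≈ 0.23.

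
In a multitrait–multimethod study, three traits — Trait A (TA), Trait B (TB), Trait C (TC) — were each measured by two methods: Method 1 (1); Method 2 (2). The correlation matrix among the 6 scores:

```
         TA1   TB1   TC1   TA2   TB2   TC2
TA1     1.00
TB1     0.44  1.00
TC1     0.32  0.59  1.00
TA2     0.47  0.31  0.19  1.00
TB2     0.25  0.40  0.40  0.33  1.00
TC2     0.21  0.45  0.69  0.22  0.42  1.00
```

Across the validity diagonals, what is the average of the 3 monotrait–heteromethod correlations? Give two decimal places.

Convergent values: 0.47, 0.40, 0.69; mean = 1.56/3 = 0.52.

0.52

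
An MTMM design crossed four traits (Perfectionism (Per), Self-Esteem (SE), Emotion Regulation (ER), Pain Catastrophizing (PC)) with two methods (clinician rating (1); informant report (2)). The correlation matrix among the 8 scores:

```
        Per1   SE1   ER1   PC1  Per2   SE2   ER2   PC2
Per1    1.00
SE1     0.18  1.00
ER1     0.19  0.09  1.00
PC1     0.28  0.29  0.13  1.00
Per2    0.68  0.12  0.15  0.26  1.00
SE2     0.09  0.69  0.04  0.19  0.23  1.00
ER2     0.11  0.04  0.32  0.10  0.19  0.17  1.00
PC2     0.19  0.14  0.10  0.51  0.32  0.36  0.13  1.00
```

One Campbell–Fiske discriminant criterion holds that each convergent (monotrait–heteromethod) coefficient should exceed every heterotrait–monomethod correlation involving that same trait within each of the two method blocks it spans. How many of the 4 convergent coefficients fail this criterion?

0

Convergent coefficients and their comparison sets:
Per (methods 1·2): 0.68 vs {0.18, 0.23, 0.19, 0.19, 0.28, 0.32} → pass.
SE (methods 1·2): 0.69 vs {0.18, 0.23, 0.09, 0.17, 0.29, 0.36} → pass.
ER (methods 1·2): 0.32 vs {0.19, 0.19, 0.09, 0.17, 0.13, 0.13} → pass.
PC (methods 1·2): 0.51 vs {0.28, 0.32, 0.29, 0.36, 0.13, 0.13} → pass.
0 of 4 fail.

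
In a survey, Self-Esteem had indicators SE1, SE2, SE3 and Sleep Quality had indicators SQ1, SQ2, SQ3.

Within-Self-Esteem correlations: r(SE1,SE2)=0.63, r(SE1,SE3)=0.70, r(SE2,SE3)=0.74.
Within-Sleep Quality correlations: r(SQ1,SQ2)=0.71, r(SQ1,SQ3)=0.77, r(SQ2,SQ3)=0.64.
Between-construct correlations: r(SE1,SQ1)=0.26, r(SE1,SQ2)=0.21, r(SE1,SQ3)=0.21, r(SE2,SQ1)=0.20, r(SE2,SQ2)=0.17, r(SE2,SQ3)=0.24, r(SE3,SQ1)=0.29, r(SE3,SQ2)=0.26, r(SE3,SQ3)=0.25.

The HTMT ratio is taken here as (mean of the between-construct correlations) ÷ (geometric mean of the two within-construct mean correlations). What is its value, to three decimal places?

Between-construct mean = 2.09/9 = 0.2322.
Mean within-SE = 2.07/3 = 0.6900; mean within-SQ = 2.12/3 = 0.7067.
Geometric mean = √(0.6900 × 0.7067) = 0.6983.
HTMT = 0.2322 / 0.6983 = 0.333.

0.333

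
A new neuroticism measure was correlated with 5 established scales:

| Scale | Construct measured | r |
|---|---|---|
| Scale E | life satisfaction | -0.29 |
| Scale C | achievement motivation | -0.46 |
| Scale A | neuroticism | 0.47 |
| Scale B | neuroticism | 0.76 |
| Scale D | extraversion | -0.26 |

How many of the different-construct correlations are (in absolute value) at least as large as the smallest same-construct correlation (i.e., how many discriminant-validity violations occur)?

Convergent (same construct = neuroticism): Scale A, Scale B.
Smallest convergent = 0.47. Discriminant |r|: 0.29, 0.46, 0.26; count ≥ 0.47 → 0.

0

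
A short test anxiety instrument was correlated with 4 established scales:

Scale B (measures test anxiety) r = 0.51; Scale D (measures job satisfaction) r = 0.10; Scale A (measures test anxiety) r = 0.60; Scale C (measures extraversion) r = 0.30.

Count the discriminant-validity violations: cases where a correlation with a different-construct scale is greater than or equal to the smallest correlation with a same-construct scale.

0

Convergent (same construct = test anxiety): Scale B, Scale A.
Smallest convergent = 0.51. Discriminant values: 0.10, 0.30; count ≥ 0.51 → 0.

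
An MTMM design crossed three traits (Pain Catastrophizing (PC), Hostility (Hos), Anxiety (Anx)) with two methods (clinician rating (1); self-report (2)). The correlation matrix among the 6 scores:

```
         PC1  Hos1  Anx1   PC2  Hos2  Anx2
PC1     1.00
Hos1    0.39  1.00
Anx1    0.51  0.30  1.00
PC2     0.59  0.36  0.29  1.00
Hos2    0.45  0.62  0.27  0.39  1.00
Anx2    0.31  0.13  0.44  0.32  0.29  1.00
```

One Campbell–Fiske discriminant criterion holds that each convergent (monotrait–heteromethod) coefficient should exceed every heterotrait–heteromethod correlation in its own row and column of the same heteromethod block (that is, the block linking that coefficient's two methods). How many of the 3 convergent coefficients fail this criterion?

0

Convergent coefficients and their comparison sets:
PC (methods 1·2): 0.59 vs {0.45, 0.36, 0.31, 0.29} → pass.
Hos (methods 1·2): 0.62 vs {0.36, 0.45, 0.13, 0.27} → pass.
Anx (methods 1·2): 0.44 vs {0.29, 0.31, 0.27, 0.13} → pass.
0 of 3 fail.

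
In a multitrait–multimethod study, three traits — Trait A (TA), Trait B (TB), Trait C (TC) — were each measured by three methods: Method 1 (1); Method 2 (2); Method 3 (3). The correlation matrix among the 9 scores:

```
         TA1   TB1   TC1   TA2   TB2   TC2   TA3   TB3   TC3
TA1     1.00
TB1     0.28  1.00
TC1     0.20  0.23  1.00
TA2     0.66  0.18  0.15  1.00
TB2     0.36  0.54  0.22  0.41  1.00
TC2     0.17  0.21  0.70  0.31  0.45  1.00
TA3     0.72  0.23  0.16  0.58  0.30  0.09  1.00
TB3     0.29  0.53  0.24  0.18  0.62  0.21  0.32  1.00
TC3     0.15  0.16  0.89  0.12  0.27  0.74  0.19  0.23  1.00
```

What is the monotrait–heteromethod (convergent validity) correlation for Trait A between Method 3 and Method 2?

Same trait (TA), different methods: r(TA3, TA2) = 0.58.

0.58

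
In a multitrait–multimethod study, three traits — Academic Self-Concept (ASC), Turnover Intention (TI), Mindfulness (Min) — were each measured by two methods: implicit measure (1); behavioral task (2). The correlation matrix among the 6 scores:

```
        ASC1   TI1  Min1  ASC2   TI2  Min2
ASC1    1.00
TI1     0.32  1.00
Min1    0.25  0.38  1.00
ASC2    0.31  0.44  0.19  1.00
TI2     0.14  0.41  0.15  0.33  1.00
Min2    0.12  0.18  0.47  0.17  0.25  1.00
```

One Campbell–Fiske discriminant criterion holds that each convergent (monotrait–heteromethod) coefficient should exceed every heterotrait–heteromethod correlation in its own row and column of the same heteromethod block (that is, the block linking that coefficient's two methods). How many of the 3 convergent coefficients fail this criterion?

2

Checking each validity diagonal entry against its comparison values:
ASC (methods 1·2): 0.31 vs {0.14, 0.44, 0.12, 0.19} → fail.
TI (methods 1·2): 0.41 vs {0.44, 0.14, 0.18, 0.15} → fail.
Min (methods 1·2): 0.47 vs {0.19, 0.12, 0.15, 0.18} → pass.
2 of 3 fail.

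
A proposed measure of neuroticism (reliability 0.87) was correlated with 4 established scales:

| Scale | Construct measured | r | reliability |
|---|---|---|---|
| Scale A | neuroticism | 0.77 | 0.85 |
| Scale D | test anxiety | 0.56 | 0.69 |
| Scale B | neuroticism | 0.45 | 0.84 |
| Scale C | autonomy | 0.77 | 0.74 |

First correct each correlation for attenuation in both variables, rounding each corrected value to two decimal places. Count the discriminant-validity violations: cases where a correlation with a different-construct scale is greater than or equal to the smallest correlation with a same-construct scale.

2

Disattenuated r (r / √(r_scale · r_new)):
  Scale A (conv): 0.77 / √(0.85·0.87) = 0.90
  Scale D (disc): 0.56 / √(0.69·0.87) = 0.72
  Scale B (conv): 0.45 / √(0.84·0.87) = 0.53
  Scale C (disc): 0.77 / √(0.74·0.87) = 0.96
Smallest convergent = 0.53. Discriminant values: 0.72, 0.96; count ≥ 0.53 → 2.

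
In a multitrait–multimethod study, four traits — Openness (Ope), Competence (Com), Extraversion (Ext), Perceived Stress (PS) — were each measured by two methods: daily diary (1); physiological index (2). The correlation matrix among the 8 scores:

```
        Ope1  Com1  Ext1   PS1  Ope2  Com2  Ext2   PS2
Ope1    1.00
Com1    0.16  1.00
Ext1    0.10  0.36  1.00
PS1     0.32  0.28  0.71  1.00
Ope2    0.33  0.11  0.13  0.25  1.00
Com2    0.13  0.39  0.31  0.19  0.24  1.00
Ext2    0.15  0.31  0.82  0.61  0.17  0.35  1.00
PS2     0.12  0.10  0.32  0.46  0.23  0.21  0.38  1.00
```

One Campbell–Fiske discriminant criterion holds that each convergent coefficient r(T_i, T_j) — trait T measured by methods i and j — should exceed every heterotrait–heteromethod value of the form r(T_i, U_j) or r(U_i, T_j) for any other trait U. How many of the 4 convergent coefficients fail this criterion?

Each convergent coefficient versus the relevant comparison correlations:
Ope (methods 1·2): 0.33 vs {0.13, 0.11, 0.15, 0.13, 0.12, 0.25} → pass.
Com (methods 1·2): 0.39 vs {0.11, 0.13, 0.31, 0.31, 0.10, 0.19} → pass.
Ext (methods 1·2): 0.82 vs {0.13, 0.15, 0.31, 0.31, 0.32, 0.61} → pass.
PS (methods 1·2): 0.46 vs {0.25, 0.12, 0.19, 0.10, 0.61, 0.32} → fail.
1 of 4 fail.

1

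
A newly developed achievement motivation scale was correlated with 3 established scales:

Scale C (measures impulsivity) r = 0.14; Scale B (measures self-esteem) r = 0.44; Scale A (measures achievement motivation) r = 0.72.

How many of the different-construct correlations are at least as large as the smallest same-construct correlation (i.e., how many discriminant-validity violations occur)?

0

Convergent (same construct = achievement motivation): Scale A.
Smallest convergent = 0.72. Discriminant values: 0.14, 0.44; count ≥ 0.72 → 0.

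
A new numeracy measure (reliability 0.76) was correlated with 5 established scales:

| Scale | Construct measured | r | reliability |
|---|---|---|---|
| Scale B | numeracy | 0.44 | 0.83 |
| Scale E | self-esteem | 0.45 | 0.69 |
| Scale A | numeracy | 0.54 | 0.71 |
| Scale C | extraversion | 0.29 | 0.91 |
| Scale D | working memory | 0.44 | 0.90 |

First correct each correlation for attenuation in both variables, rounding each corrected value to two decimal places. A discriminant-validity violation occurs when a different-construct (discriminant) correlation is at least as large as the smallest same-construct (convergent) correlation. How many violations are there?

Disattenuated r (r / √(r_scale · r_new)):
  Scale B (conv): 0.44 / √(0.83·0.76) = 0.55
  Scale E (disc): 0.45 / √(0.69·0.76) = 0.62
  Scale A (conv): 0.54 / √(0.71·0.76) = 0.74
  Scale C (disc): 0.29 / √(0.91·0.76) = 0.35
  Scale D (disc): 0.44 / √(0.90·0.76) = 0.53
Smallest convergent = 0.55. Discriminant values: 0.62, 0.35, 0.53; count ≥ 0.55 → 1.

1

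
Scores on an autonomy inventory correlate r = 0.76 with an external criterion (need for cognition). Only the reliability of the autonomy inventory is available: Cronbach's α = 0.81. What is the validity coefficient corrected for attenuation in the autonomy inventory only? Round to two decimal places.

Single correction: r_c = r_obs / √r_xx = 0.76 / √0.81 = 0.76 / 0.9000 ≈ 0.84.

0.84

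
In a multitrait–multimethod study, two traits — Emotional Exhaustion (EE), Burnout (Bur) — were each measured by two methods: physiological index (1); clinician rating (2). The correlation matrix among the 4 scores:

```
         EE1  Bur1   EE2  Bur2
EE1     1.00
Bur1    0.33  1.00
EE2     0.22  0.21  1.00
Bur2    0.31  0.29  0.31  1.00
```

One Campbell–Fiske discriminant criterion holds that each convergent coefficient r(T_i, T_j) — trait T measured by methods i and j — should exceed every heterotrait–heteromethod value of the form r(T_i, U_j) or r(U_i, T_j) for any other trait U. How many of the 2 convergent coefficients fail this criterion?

2

Each convergent coefficient versus the relevant comparison correlations:
EE (methods 1·2): 0.22 vs {0.31, 0.21} → fail.
Bur (methods 1·2): 0.29 vs {0.21, 0.31} → fail.
2 of 2 fail.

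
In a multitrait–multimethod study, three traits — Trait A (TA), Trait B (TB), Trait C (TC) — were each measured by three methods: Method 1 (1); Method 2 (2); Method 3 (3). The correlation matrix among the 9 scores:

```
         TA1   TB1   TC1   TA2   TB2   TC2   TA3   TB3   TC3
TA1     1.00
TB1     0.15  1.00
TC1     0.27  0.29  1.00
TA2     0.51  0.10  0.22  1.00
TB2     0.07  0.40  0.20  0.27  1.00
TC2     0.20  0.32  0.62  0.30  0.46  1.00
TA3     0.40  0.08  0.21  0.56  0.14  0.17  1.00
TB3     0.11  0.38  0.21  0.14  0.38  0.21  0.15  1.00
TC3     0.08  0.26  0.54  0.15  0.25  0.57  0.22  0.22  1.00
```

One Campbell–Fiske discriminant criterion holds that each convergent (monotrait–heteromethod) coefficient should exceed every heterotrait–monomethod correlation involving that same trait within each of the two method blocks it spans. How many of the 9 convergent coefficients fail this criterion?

2

Each convergent coefficient versus the relevant comparison correlations:
TA (methods 1·2): 0.51 vs {0.15, 0.27, 0.27, 0.30} → pass.
TA (methods 1·3): 0.40 vs {0.15, 0.15, 0.27, 0.22} → pass.
TA (methods 2·3): 0.56 vs {0.27, 0.15, 0.30, 0.22} → pass.
TB (methods 1·2): 0.40 vs {0.15, 0.27, 0.29, 0.46} → fail.
TB (methods 1·3): 0.38 vs {0.15, 0.15, 0.29, 0.22} → pass.
TB (methods 2·3): 0.38 vs {0.27, 0.15, 0.46, 0.22} → fail.
TC (methods 1·2): 0.62 vs {0.27, 0.30, 0.29, 0.46} → pass.
TC (methods 1·3): 0.54 vs {0.27, 0.22, 0.29, 0.22} → pass.
TC (methods 2·3): 0.57 vs {0.30, 0.22, 0.46, 0.22} → pass.
2 of 9 fail.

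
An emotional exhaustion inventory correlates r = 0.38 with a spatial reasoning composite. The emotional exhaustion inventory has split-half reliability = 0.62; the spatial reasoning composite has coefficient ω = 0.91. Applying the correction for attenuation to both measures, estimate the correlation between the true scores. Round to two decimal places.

0.51

r_true = r_obs / √(r_xx · r_yy) = 0.38 / √(0.62 × 0.91) = 0.38 / √0.5642 = 0.38 / 0.7511 ≈ 0.51.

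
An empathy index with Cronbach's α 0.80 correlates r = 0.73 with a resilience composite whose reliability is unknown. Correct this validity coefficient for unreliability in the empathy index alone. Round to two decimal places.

0.82

Single correction: r_c = r_obs / √r_xx = 0.73 / √0.80 = 0.73 / 0.8944 ≈ 0.82.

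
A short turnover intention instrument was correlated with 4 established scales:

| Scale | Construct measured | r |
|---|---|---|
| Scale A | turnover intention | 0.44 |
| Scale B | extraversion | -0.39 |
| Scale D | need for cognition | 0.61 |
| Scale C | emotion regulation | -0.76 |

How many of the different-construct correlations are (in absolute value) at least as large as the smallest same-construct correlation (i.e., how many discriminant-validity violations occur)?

2

Convergent (same construct = turnover intention): Scale A.
Smallest convergent = 0.44. Discriminant |r|: 0.39, 0.61, 0.76; count ≥ 0.44 → 2.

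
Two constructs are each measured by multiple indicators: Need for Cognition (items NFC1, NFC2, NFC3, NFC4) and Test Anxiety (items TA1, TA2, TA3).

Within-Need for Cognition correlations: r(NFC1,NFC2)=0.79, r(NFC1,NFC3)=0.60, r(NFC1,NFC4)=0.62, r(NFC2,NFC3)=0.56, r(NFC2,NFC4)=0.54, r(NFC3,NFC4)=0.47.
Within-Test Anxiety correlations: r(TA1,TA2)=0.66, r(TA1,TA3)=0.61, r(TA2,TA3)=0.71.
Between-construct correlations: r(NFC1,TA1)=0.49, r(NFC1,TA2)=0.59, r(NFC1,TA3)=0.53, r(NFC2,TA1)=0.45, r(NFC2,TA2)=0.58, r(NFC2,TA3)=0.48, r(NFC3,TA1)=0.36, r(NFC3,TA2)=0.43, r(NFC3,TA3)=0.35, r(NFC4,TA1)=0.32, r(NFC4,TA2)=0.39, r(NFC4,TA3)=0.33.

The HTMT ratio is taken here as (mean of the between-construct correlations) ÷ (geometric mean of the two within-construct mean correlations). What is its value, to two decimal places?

0.70

Between-construct mean = 5.30/12 = 0.4417.
Mean within-NFC = 3.58/6 = 0.5967; mean within-TA = 1.98/3 = 0.6600.
Geometric mean = √(0.5967 × 0.6600) = 0.6276.
HTMT = 0.4417 / 0.6276 = 0.70.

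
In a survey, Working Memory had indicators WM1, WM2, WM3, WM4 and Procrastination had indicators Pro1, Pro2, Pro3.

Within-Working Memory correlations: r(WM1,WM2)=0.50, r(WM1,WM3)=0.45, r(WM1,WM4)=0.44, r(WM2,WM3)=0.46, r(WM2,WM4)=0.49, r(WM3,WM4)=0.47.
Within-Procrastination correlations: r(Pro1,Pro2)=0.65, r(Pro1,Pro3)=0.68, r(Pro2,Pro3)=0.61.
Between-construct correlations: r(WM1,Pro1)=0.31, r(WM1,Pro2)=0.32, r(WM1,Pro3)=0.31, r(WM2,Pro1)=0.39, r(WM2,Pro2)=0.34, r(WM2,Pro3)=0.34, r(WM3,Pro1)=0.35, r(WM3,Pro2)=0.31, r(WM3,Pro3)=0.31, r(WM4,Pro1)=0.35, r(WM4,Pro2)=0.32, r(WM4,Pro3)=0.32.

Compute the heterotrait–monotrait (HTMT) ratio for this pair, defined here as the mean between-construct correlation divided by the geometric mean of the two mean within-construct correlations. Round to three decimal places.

Between-construct mean = 3.97/12 = 0.3308.
Mean within-WM = 2.81/6 = 0.4683; mean within-Pro = 1.94/3 = 0.6467.
Geometric mean = √(0.4683 × 0.6467) = 0.5503.
HTMT = 0.3308 / 0.5503 = 0.601.

0.601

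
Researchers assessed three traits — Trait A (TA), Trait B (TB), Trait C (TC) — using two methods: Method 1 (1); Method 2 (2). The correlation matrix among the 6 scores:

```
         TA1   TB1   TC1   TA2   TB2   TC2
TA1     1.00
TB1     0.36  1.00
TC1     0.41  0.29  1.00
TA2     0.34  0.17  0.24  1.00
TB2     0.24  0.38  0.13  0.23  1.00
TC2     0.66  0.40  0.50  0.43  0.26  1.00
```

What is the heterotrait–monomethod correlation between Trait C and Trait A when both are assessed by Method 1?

Different traits, same method: r(TC1, TA1) = 0.41.

0.41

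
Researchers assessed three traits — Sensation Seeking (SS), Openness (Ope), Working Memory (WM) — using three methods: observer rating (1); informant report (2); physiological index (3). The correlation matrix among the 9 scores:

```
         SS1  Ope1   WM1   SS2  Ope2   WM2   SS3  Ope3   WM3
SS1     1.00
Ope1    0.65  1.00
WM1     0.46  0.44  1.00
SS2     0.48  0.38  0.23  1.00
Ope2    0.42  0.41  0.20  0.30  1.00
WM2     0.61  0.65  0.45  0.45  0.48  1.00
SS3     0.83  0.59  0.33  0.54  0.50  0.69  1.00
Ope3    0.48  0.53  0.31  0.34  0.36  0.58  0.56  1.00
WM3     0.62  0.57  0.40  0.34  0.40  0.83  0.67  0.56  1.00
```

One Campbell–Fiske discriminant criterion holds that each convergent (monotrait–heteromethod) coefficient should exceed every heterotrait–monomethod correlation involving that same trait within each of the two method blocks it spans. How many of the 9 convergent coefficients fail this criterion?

7

Checking each validity diagonal entry against its comparison values:
SS (methods 1·2): 0.48 vs {0.65, 0.30, 0.46, 0.45} → fail.
SS (methods 1·3): 0.83 vs {0.65, 0.56, 0.46, 0.67} → pass.
SS (methods 2·3): 0.54 vs {0.30, 0.56, 0.45, 0.67} → fail.
Ope (methods 1·2): 0.41 vs {0.65, 0.30, 0.44, 0.48} → fail.
Ope (methods 1·3): 0.53 vs {0.65, 0.56, 0.44, 0.56} → fail.
Ope (methods 2·3): 0.36 vs {0.30, 0.56, 0.48, 0.56} → fail.
WM (methods 1·2): 0.45 vs {0.46, 0.45, 0.44, 0.48} → fail.
WM (methods 1·3): 0.40 vs {0.46, 0.67, 0.44, 0.56} → fail.
WM (methods 2·3): 0.83 vs {0.45, 0.67, 0.48, 0.56} → pass.
7 of 9 fail.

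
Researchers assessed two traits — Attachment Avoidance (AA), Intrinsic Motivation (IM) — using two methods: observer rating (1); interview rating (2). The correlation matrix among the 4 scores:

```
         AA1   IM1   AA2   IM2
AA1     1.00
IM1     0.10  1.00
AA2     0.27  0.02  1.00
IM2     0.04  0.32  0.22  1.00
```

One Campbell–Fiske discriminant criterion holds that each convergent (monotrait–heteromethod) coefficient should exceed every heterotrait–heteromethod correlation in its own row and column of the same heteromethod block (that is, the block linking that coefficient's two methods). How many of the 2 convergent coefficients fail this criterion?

0

Convergent coefficients and their comparison sets:
AA (methods 1·2): 0.27 vs {0.04, 0.02} → pass.
IM (methods 1·2): 0.32 vs {0.02, 0.04} → pass.
0 of 2 fail.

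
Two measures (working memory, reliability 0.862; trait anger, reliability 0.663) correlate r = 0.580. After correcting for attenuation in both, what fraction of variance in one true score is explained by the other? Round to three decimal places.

Disattenuated r = 0.580 / √(0.862 × 0.663) = 0.580 / 0.7560 = 0.7672.
Shared true-score variance = 0.7672² = 0.5886 ≈ 0.589.

0.589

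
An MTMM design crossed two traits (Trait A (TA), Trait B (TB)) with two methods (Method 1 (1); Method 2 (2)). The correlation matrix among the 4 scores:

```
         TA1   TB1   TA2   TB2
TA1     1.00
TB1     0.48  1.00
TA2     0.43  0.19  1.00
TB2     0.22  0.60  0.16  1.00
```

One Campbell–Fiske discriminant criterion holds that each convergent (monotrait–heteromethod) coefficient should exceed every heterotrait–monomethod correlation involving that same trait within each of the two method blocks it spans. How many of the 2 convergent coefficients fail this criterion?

Each convergent coefficient versus the relevant comparison correlations:
TA (methods 1·2): 0.43 vs {0.48, 0.16} → fail.
TB (methods 1·2): 0.60 vs {0.48, 0.16} → pass.
1 of 2 fail.

1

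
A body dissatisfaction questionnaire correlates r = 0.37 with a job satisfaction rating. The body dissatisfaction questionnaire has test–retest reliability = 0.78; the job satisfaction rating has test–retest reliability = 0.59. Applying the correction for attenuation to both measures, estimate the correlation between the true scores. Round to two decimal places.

r_true = r_obs / √(r_xx · r_yy) = 0.37 / √(0.78 × 0.59) = 0.37 / √0.4602 = 0.37 / 0.6784 ≈ 0.55.

0.55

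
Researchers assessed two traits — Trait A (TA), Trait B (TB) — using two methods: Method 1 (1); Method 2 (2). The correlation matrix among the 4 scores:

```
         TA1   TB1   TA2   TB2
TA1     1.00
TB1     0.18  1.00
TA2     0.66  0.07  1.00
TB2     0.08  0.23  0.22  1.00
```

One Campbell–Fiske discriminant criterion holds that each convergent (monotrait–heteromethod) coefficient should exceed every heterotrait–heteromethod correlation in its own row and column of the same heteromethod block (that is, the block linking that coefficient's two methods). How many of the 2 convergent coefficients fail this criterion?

0

Checking each validity diagonal entry against its comparison values:
TA (methods 1·2): 0.66 vs {0.08, 0.07} → pass.
TB (methods 1·2): 0.23 vs {0.07, 0.08} → pass.
0 of 2 fail.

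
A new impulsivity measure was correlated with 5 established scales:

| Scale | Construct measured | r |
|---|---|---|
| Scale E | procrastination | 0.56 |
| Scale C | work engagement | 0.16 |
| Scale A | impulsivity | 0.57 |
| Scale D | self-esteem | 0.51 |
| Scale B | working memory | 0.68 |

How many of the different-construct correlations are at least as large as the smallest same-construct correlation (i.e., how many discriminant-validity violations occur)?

Convergent (same construct = impulsivity): Scale A.
Smallest convergent = 0.57. Discriminant values: 0.56, 0.16, 0.51, 0.68; count ≥ 0.57 → 1.

1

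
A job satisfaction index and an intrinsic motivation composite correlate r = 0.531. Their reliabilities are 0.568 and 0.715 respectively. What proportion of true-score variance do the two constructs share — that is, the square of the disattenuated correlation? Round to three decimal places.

Disattenuated r = 0.531 / √(0.568 × 0.715) = 0.531 / 0.6373 = 0.8332.
Shared true-score variance = 0.8332² = 0.6942 ≈ 0.694.

0.694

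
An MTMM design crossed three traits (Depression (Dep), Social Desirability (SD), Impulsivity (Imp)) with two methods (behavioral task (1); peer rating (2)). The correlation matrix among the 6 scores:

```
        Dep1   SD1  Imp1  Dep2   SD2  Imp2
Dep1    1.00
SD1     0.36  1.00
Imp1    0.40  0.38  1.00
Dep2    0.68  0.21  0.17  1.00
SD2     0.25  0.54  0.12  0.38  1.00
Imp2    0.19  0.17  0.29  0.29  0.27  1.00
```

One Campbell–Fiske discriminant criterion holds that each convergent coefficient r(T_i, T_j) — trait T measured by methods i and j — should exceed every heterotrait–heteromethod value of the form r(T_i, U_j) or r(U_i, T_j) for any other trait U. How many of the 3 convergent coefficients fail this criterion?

Checking each validity diagonal entry against its comparison values:
Dep (methods 1·2): 0.68 vs {0.25, 0.21, 0.19, 0.17} → pass.
SD (methods 1·2): 0.54 vs {0.21, 0.25, 0.17, 0.12} → pass.
Imp (methods 1·2): 0.29 vs {0.17, 0.19, 0.12, 0.17} → pass.
0 of 3 fail.

0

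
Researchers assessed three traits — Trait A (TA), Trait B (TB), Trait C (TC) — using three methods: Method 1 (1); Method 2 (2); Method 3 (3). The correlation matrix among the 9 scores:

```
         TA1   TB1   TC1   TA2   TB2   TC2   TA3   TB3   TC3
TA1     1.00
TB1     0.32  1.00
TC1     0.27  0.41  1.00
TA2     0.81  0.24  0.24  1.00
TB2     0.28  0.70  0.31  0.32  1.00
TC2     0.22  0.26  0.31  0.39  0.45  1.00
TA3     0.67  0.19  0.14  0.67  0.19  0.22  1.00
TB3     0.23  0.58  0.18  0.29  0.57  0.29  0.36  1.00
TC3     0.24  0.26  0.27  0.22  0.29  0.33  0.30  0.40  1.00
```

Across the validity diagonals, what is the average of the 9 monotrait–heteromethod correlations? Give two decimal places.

0.55

Convergent values: 0.81, 0.67, 0.67, 0.70, 0.58, 0.57, 0.31, 0.27, 0.33; mean = 4.91/9 = 0.55.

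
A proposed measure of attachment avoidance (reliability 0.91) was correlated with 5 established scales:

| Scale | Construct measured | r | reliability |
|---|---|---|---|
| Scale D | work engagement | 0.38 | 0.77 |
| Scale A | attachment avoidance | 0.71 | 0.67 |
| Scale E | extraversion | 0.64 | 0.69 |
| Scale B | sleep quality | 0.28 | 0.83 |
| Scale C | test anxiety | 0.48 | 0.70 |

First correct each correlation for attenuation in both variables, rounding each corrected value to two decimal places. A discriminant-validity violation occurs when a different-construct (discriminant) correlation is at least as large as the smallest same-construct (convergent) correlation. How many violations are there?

Disattenuated r (r / √(r_scale · r_new)):
  Scale D (disc): 0.38 / √(0.77·0.91) = 0.45
  Scale A (conv): 0.71 / √(0.67·0.91) = 0.91
  Scale E (disc): 0.64 / √(0.69·0.91) = 0.81
  Scale B (disc): 0.28 / √(0.83·0.91) = 0.32
  Scale C (disc): 0.48 / √(0.70·0.91) = 0.60
Smallest convergent = 0.91. Discriminant values: 0.45, 0.81, 0.32, 0.60; count ≥ 0.91 → 0.

0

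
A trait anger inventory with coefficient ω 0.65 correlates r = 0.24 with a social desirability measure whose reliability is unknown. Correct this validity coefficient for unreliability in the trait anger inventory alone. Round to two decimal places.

Single correction: r_c = r_obs / √r_xx = 0.24 / √0.65 = 0.24 / 0.8062 ≈ 0.30.

0.30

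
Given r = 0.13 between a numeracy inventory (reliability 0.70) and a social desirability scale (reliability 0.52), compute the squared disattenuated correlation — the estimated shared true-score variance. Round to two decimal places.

0.05

Disattenuated r = 0.13 / √(0.70 × 0.52) = 0.13 / 0.6033 = 0.2155.
Shared true-score variance = 0.2155² = 0.0464 ≈ 0.05.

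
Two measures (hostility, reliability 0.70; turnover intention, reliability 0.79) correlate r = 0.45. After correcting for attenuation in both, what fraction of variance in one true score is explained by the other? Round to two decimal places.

Disattenuated r = 0.45 / √(0.70 × 0.79) = 0.45 / 0.7436 = 0.6052.
Shared true-score variance = 0.6052² = 0.3663 ≈ 0.37.

0.37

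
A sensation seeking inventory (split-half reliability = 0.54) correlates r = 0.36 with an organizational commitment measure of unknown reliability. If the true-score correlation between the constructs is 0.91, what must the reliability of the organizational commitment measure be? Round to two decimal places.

r_true = r_obs / √(r_xx · r_yy) ⇒ 0.91 = 0.36 / √(0.54 · r_yy).
√(0.54 · r_yy) = 0.36 / 0.91 = 0.3956; 0.54 · r_yy = 0.1565; r_yy = 0.1565 / 0.54 ≈ 0.29.

0.29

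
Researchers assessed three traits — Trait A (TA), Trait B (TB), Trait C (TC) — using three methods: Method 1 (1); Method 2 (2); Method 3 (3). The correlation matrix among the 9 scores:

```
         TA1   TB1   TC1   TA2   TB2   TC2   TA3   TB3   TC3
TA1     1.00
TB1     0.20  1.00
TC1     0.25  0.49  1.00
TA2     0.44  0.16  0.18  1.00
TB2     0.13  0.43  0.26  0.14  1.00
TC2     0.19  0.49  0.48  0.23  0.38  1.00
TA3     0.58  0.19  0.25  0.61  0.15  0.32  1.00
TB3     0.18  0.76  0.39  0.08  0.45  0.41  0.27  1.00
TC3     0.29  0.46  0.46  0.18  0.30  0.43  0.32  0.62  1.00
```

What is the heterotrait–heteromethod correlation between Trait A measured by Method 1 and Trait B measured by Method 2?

Different traits and methods: r(TA1, TB2) = 0.13.

0.13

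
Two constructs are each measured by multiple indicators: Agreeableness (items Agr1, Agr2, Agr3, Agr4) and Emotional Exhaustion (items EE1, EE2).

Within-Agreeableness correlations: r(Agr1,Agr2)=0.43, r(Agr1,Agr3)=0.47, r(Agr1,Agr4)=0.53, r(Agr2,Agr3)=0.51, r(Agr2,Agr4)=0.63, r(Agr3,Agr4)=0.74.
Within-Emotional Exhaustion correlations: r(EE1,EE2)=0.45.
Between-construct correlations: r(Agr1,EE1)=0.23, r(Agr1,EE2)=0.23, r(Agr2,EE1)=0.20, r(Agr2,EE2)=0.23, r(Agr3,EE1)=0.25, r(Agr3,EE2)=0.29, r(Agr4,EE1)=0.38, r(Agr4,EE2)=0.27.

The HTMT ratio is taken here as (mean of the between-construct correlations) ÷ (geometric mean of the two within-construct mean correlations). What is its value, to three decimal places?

Mean between = 2.08/8 = 0.2600.
Mean within-Agr = 3.31/6 = 0.5517; mean within-EE = 0.45/1 = 0.4500.
Geometric mean = √(0.5517 × 0.4500) = 0.4983.
HTMT = 0.2600 / 0.4983 = 0.522.

0.522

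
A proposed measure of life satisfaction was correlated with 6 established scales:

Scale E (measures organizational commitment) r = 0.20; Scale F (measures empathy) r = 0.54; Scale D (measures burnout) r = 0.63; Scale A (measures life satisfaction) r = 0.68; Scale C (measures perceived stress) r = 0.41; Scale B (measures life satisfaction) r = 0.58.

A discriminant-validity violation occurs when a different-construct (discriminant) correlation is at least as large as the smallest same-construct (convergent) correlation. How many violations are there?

1

Convergent (same construct = life satisfaction): Scale A, Scale B.
Smallest convergent = 0.58. Discriminant values: 0.20, 0.54, 0.63, 0.41; count ≥ 0.58 → 1.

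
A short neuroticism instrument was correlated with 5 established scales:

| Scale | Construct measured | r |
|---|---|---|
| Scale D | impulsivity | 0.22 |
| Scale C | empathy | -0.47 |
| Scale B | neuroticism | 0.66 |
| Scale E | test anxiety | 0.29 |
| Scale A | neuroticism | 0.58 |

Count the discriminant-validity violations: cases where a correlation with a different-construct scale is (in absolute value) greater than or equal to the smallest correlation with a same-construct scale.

0

Convergent (same construct = neuroticism): Scale B, Scale A.
Smallest convergent = 0.58. Discriminant |r|: 0.22, 0.47, 0.29; count ≥ 0.58 → 0.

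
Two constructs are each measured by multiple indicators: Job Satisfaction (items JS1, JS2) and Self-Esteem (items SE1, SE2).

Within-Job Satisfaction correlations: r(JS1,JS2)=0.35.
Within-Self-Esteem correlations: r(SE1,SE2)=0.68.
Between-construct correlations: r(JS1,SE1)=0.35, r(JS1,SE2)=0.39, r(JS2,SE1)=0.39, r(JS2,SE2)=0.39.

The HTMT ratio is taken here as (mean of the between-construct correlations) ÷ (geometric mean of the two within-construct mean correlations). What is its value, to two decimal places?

Mean between = 1.52/4 = 0.3800.
Mean within-JS = 0.35/1 = 0.3500; mean within-SE = 0.68/1 = 0.6800.
Geometric mean = √(0.3500 × 0.6800) = 0.4879.
HTMT = 0.3800 / 0.4879 = 0.78.

0.78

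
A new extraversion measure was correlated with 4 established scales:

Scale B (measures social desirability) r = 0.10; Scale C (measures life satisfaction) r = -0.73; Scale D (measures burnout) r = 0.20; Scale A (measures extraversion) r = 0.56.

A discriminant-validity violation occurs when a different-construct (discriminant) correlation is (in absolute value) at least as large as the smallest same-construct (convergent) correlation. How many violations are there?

Convergent (same construct = extraversion): Scale A.
Smallest convergent = 0.56. Discriminant |r|: 0.10, 0.73, 0.20; count ≥ 0.56 → 1.

1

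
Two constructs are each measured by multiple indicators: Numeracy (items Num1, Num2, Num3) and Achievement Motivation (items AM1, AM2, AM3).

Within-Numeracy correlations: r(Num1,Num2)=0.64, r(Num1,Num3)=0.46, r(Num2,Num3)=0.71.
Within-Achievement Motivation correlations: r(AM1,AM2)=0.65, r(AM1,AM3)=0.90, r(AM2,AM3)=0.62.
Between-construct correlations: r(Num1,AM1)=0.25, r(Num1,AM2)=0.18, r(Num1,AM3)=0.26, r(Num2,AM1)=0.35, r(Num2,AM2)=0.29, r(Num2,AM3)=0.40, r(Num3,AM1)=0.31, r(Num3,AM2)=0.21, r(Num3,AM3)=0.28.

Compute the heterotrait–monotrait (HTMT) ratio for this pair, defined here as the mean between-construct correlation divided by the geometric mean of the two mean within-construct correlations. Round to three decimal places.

Mean between = 2.53/9 = 0.2811.
Mean within-Num = 1.81/3 = 0.6033; mean within-AM = 2.17/3 = 0.7233.
Geometric mean = √(0.6033 × 0.7233) = 0.6606.
HTMT = 0.2811 / 0.6606 = 0.426.

0.426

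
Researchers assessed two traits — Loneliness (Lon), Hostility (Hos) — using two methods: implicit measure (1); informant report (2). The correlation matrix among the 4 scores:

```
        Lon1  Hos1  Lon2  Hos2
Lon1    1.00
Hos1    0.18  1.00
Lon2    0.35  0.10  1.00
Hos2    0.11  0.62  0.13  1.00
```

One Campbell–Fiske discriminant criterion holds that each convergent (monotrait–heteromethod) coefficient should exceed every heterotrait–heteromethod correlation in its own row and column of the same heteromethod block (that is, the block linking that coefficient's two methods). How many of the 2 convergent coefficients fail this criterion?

Each convergent coefficient versus the relevant comparison correlations:
Lon (methods 1·2): 0.35 vs {0.11, 0.10} → pass.
Hos (methods 1·2): 0.62 vs {0.10, 0.11} → pass.
0 of 2 fail.

0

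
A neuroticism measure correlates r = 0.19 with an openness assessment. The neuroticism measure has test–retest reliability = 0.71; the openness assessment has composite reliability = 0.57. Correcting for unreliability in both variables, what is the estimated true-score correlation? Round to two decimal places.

r_true = r_obs / √(r_xx · r_yy) = 0.19 / √(0.71 × 0.57) = 0.19 / √0.4047 = 0.19 / 0.6362 ≈ 0.30.

0.30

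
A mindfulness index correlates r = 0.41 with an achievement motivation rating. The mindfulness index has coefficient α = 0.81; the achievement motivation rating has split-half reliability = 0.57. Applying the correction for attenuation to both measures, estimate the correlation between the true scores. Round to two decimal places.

r_true = r_obs / √(r_xx · r_yy) = 0.41 / √(0.81 × 0.57) = 0.41 / √0.4617 = 0.41 / 0.6795 ≈ 0.60.

0.60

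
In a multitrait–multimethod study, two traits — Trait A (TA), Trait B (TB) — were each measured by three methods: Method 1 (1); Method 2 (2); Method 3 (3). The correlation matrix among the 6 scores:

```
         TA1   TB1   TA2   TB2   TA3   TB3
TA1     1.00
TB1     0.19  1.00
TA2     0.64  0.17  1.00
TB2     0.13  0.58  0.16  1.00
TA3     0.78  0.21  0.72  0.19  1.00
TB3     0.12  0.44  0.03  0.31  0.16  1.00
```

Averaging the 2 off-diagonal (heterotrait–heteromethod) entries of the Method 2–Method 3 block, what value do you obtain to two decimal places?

0.11

HTHM values (method 2 × method 3): 0.03, 0.19; mean = 0.22/2 = 0.11.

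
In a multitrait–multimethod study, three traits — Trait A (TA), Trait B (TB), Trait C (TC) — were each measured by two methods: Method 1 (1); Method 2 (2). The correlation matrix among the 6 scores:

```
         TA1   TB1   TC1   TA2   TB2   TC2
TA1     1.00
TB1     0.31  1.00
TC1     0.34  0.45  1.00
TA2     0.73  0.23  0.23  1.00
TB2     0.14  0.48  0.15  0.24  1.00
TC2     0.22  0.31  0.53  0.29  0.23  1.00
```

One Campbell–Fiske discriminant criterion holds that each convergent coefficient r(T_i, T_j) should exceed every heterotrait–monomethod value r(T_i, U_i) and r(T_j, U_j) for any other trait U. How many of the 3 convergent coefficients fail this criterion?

Each convergent coefficient versus the relevant comparison correlations:
TA (methods 1·2): 0.73 vs {0.31, 0.24, 0.34, 0.29} → pass.
TB (methods 1·2): 0.48 vs {0.31, 0.24, 0.45, 0.23} → pass.
TC (methods 1·2): 0.53 vs {0.34, 0.29, 0.45, 0.23} → pass.
0 of 3 fail.

0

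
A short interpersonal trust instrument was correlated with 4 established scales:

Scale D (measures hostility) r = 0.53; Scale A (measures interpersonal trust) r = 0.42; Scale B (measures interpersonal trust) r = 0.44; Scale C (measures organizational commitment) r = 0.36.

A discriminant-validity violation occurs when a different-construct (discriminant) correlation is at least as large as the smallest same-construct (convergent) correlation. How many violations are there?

1

Convergent (same construct = interpersonal trust): Scale A, Scale B.
Smallest convergent = 0.42. Discriminant values: 0.53, 0.36; count ≥ 0.42 → 1.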